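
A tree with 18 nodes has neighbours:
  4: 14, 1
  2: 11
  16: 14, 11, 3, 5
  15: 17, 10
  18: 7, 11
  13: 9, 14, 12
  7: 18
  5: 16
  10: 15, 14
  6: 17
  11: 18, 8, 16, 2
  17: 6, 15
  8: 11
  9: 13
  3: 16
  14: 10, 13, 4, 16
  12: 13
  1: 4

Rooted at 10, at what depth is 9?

3

10 → 14 → 13 → 9 — 3 edges.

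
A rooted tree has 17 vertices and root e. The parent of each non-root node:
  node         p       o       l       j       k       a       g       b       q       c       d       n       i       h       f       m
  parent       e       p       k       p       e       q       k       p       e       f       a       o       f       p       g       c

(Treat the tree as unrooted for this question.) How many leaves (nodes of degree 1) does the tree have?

Exactly 8 nodes have a single neighbour: b, d, h, i, j, l, m, n.

8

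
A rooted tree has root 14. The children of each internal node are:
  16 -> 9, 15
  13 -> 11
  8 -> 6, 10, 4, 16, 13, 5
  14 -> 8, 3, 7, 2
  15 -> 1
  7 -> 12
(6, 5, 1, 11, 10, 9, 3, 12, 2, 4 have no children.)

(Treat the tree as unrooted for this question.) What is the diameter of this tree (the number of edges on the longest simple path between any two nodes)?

6

Starting from 1, a farthest node is 12 at distance 6.
One longest path: 1 – 15 – 16 – 8 – 14 – 7 – 12.
So the diameter is 6.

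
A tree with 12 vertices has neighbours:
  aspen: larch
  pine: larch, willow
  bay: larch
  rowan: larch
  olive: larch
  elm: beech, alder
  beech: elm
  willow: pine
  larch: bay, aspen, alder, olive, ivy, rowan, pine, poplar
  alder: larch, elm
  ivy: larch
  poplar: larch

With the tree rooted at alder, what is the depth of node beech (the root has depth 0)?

Climbing from beech to the root: beech–elm–alder. That's 2 steps.

2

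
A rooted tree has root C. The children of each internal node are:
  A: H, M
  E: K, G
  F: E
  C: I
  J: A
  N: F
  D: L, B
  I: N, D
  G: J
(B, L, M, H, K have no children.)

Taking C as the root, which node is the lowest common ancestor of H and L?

I

Ancestors of H (toward the root): H, A, J, G, E, F, N, I, C.
Ancestors of L: L, D, I, C.
The deepest node appearing in both lists is I.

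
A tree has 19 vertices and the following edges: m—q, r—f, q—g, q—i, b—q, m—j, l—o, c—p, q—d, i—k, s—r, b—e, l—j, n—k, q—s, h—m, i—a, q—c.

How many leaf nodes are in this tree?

The leaves are a, d, e, f, g, h, n, o, p.
That is 9 leaves.

9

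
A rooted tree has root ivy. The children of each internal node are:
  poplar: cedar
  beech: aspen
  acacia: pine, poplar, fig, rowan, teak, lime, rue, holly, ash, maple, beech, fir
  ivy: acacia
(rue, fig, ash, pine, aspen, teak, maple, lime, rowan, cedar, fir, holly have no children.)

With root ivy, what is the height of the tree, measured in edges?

aspen sits deepest: ivy – acacia – beech – aspen — 3 edges from the root.

3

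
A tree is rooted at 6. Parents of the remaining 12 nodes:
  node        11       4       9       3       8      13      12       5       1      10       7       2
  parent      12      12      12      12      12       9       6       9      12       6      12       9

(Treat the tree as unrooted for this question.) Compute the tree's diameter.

4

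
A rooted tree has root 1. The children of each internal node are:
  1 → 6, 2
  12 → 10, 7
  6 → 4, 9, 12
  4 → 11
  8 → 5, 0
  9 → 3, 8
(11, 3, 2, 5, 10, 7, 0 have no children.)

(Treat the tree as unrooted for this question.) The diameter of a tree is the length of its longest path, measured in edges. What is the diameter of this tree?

A longest path is 0-8-9-6-12-10, with 5 edges.

5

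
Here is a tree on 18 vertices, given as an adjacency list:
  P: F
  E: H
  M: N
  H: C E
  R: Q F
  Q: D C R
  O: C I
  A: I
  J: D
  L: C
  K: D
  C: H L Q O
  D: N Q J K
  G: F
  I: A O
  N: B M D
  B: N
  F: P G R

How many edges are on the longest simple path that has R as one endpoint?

5

The node farthest from R is A, via R-Q-C-O-I-A — 5 edges.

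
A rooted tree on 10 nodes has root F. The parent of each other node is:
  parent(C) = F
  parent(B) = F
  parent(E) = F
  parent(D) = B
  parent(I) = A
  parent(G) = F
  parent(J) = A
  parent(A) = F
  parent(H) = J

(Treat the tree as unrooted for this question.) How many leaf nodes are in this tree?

6

Exactly 6 nodes have a single neighbour: C, D, E, G, H, I.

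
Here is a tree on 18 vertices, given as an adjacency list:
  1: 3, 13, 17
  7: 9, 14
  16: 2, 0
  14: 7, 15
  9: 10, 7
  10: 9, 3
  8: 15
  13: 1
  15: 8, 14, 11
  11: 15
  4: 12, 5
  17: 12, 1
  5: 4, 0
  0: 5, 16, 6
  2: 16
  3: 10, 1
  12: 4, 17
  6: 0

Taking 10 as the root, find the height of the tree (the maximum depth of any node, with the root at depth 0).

A deepest node is 2, reached by 10 – 3 – 1 – 17 – 12 – 4 – 5 – 0 – 16 – 2.
That path has 9 edges, so the height is 9.

9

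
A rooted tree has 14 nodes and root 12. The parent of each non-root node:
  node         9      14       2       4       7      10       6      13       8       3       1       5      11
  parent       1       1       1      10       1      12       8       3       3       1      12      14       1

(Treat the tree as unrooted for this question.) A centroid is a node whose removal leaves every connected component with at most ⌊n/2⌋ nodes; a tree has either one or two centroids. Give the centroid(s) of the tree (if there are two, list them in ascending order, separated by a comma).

Delete 1: the remaining components have sizes 4, 3, 2, 1, 1, 1, 1. Max 4 ≤ 7, so 1 is a centroid.
Every other node leaves some component of size > 7, so the centroid is unique.

1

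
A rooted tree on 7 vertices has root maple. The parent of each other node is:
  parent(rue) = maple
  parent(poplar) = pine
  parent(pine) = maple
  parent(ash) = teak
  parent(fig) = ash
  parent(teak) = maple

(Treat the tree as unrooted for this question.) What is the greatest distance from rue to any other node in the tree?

A farthest node from rue is fig.
The path rue–maple–teak–ash–fig has 4 edges.

4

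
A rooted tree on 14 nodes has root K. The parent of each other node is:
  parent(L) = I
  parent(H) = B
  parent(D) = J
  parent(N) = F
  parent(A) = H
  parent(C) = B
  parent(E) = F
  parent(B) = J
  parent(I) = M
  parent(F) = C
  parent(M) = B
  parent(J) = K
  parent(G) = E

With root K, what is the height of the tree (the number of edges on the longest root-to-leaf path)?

The longest root-to-leaf path is K-J-B-C-F-E-G (6 edges).

6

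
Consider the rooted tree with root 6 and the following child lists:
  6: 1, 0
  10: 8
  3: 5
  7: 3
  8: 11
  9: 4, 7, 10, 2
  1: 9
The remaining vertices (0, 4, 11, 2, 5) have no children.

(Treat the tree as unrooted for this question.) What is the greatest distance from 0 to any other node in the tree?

Distances from 0 peak at 6, attained at 5 (11 also at distance 6).
0-6-1-9-7-3-5

6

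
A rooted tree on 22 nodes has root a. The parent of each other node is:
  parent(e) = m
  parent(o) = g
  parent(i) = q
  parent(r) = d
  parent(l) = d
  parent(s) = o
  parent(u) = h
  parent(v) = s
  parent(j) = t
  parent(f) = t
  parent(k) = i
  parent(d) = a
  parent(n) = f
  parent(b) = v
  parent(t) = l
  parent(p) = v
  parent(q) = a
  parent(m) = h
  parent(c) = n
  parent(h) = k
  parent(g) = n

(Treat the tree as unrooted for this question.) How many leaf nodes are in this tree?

7

Degree-1 nodes: b, c, e, j, p, r, u — 7 of them.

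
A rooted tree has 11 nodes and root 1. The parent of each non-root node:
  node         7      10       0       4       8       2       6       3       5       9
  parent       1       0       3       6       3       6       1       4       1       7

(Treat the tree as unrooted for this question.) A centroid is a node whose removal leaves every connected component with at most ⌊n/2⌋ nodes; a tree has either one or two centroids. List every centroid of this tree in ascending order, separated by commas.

6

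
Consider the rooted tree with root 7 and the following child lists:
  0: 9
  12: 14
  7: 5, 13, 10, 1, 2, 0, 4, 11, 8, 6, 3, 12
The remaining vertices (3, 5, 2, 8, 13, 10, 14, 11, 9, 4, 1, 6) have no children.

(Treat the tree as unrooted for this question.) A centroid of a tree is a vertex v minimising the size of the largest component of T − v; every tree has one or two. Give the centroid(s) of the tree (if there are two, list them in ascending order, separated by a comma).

Delete 7: the remaining components have sizes 2, 2, 1, 1, 1, 1, 1, 1, 1, 1, 1, 1. Max 2 ≤ 7, so 7 is a centroid.
Every other node leaves some component of size > 7, so the centroid is unique.

7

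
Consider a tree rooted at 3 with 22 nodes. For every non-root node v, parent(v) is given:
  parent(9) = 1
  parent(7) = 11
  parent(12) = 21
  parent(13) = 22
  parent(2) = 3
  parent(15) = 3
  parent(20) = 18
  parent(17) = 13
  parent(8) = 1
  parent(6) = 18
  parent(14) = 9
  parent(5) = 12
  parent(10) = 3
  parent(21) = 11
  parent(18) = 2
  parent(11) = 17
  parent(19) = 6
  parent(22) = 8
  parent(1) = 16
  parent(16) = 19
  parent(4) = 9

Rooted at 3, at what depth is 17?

10

Path from 3 to 17: 3 → 2 → 18 → 6 → 19 → 16 → 1 → 8 → 22 → 13 → 17, which has 10 edges.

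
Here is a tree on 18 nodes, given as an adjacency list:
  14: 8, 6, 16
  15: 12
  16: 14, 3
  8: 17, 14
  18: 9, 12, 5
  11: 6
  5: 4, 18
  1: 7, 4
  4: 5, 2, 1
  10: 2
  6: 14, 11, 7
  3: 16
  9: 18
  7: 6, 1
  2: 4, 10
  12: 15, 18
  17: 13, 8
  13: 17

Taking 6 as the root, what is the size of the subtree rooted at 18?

18's subtree: {18, 12, 9, 15}, size 4.

4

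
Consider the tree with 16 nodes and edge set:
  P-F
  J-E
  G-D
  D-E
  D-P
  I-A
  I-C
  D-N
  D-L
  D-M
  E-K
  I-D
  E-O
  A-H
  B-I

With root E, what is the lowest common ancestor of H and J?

H's ancestor chain is H, A, I, D, E and J's is J, E; they first meet at E.

E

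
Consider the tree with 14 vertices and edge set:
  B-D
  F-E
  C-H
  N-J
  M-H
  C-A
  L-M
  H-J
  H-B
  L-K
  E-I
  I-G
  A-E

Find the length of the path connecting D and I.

6

The path is D–B–H–C–A–E–I, which has 6 edges.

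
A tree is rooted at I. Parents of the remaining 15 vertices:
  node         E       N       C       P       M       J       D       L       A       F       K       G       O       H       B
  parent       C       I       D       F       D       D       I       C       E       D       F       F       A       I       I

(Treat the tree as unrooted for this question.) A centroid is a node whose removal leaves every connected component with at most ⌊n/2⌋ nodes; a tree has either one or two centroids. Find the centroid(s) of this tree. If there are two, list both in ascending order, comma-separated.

D

Delete D: the remaining components have sizes 5, 4, 4, 1, 1. Max 5 ≤ 8, so D is a centroid.
Every other node leaves some component of size > 8, so the centroid is unique.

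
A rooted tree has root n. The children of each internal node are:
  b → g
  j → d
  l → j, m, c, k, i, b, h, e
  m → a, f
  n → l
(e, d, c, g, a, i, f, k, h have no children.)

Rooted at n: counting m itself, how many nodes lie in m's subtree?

3

m's subtree: {m, a, f}, size 3.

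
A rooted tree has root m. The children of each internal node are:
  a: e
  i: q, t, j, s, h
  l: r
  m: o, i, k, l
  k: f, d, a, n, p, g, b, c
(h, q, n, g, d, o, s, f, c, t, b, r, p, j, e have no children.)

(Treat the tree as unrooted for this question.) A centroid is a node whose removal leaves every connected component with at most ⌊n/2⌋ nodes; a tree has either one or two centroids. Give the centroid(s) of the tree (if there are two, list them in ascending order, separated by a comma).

k, m

If k is removed the pieces have sizes 10, 2, 1, 1, 1, 1, 1, 1, 1, all ≤ ⌊20/2⌋ = 10.
m is adjacent to k and is also a centroid (the largest component after removing it is likewise 10).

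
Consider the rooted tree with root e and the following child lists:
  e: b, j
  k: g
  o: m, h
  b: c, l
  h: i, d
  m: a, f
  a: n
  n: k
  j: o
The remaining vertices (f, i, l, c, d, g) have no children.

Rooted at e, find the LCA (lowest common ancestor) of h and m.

h's ancestor chain is h, o, j, e and m's is m, o, j, e; they first meet at o.

o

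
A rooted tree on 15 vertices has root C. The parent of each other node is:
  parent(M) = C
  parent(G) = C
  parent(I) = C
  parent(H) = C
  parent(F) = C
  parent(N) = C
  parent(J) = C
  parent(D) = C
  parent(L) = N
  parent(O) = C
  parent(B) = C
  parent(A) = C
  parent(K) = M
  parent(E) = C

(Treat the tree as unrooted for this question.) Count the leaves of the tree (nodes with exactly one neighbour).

12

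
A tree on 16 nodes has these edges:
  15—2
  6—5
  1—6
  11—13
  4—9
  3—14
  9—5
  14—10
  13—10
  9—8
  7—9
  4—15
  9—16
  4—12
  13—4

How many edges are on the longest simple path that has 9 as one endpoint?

Distances from 9 peak at 5, attained at 3.
9-4-13-10-14-3

5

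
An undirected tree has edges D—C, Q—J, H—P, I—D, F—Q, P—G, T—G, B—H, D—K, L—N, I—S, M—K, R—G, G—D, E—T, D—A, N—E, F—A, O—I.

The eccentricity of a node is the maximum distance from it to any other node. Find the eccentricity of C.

6

A farthest node from C is L.
The path C–D–G–T–E–N–L has 6 edges.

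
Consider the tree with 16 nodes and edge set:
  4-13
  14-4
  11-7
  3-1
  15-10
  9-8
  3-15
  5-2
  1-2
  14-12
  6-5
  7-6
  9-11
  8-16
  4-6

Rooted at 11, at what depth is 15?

7

Climbing from 15 to the root: 15 → 3 → 1 → 2 → 5 → 6 → 7 → 11. That's 7 steps.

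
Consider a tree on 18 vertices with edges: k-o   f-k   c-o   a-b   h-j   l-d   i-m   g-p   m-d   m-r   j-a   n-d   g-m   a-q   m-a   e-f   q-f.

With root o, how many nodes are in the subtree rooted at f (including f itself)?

The subtree rooted at f contains: f, q, e, a, m, j, b, d, g, r, i, h, l, n, p — 15 nodes.

15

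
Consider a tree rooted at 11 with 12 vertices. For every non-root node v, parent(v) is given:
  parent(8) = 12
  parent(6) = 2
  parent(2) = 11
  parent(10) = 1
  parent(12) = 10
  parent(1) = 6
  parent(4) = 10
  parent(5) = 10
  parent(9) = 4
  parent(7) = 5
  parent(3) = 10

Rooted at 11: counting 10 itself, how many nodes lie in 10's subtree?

8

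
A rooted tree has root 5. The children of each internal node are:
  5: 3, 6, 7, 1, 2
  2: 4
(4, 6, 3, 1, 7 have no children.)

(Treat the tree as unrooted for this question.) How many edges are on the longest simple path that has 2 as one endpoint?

A farthest node from 2 is 3 (6, 1, 7 also at distance 2).
The path 2–5–3 has 2 edges.

2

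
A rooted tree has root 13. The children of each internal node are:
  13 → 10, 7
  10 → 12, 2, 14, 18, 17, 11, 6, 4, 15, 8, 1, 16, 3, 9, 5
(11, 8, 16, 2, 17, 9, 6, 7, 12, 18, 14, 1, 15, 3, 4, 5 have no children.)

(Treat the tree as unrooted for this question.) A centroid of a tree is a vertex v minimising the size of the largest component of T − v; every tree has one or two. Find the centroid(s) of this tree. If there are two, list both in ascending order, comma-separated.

10

Removing 10 splits the tree into components of sizes 2, 1, 1, 1, 1, 1, 1, 1, 1, 1, 1, 1, 1, 1, 1, 1; the largest is 2 ≤ ⌊18/2⌋ = 9.
No neighbour of 10 does as well, so 10 is the unique centroid.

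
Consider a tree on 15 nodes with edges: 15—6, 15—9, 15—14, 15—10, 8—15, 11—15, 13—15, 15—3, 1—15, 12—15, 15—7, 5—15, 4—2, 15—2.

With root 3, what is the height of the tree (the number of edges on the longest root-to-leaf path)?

3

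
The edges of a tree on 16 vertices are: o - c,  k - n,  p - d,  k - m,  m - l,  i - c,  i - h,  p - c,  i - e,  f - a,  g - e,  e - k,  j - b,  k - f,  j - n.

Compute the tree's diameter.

A longest path is d – p – c – i – e – k – n – j – b, with 8 edges.

8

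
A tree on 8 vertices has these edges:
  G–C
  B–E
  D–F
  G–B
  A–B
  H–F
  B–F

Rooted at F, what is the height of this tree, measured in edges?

The longest root-to-leaf path is F-B-G-C (3 edges).

3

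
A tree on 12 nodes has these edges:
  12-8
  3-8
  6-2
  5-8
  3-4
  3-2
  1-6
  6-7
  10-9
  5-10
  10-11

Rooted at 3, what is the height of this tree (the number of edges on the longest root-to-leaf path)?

4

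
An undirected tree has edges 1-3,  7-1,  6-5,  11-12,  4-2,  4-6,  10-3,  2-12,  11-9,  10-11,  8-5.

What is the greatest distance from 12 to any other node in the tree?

The node farthest from 12 is 7 (8 also at distance 5), via 12–11–10–3–1–7 — 5 edges.

5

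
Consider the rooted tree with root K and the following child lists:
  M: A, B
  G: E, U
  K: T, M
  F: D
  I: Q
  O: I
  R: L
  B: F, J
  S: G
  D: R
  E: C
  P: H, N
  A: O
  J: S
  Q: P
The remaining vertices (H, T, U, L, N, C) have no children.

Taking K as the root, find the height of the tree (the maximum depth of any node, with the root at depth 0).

7

A deepest node is H, reached by K → M → A → O → I → Q → P → H.
That path has 7 edges, so the height is 7.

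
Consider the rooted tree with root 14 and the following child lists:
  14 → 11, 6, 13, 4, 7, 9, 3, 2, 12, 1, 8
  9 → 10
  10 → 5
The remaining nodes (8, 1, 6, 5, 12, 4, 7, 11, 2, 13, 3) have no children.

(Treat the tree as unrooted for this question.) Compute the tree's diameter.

BFS from 5 reaches 12 last, at distance 4; BFS from 12 confirms no node is farther.
Path: 5 - 10 - 9 - 14 - 12.

4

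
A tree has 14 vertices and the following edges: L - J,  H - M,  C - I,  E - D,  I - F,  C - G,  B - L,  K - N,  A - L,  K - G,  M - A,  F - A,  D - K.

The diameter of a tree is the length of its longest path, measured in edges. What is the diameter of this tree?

Starting from J, a farthest node is E at distance 9.
One longest path: J–L–A–F–I–C–G–K–D–E.
So the diameter is 9.

9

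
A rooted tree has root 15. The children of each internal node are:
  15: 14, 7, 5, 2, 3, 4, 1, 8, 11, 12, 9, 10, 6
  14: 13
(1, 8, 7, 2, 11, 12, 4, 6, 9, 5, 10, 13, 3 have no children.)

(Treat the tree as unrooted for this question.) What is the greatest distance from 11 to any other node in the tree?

3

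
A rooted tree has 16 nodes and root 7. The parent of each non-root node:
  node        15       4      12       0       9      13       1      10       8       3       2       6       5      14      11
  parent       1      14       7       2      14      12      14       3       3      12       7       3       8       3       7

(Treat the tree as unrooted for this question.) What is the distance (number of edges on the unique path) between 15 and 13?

5

15 – 1 – 14 – 3 – 12 – 13: 5 edges.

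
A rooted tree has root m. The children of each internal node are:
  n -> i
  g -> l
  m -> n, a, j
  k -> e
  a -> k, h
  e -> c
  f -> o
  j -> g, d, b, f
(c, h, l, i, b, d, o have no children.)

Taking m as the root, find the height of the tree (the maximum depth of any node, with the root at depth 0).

4

The longest root-to-leaf path is m–a–k–e–c (4 edges).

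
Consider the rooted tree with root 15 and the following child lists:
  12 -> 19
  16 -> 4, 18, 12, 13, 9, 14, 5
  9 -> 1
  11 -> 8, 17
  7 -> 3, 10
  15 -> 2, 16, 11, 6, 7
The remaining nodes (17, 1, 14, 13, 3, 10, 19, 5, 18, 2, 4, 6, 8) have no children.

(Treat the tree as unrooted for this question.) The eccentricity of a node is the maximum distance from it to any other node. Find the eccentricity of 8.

5

A farthest node from 8 is 1 (19 also at distance 5).
The path 8–11–15–16–9–1 has 5 edges.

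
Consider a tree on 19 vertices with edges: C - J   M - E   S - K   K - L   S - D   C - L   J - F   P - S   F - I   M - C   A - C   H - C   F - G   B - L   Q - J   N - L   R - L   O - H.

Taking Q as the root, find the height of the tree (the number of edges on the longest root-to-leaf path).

6

P sits deepest: Q–J–C–L–K–S–P — 6 edges from the root.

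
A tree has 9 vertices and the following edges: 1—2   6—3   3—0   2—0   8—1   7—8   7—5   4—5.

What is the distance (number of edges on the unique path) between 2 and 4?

5

Walking from 2: 2–1–8–7–5–4. Length 5.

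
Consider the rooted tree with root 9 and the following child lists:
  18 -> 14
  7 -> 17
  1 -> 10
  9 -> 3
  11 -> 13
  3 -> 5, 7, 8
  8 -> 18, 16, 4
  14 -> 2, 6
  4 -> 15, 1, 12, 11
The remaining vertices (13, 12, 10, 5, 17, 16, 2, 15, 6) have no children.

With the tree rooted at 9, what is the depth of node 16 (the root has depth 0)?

3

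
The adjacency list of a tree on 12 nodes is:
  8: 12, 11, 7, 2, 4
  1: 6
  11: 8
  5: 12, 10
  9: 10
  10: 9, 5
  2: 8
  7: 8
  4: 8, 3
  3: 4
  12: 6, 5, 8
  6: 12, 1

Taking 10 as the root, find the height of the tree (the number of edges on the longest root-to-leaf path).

3 sits deepest: 10-5-12-8-4-3 — 5 edges from the root.

5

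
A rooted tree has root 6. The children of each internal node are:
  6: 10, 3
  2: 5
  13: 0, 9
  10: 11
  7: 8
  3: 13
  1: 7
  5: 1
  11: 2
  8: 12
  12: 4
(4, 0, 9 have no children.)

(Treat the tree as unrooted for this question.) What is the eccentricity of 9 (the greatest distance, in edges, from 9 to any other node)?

Distances from 9 peak at 12, attained at 4.
9–13–3–6–10–11–2–5–1–7–8–12–4

12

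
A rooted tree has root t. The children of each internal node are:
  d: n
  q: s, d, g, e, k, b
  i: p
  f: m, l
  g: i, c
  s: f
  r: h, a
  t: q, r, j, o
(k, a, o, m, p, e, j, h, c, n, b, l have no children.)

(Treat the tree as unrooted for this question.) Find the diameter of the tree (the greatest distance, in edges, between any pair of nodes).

A longest path is a-r-t-q-g-i-p, with 6 edges.

6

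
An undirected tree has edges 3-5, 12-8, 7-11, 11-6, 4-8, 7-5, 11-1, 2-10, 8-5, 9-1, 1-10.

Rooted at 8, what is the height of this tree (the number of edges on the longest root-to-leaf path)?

6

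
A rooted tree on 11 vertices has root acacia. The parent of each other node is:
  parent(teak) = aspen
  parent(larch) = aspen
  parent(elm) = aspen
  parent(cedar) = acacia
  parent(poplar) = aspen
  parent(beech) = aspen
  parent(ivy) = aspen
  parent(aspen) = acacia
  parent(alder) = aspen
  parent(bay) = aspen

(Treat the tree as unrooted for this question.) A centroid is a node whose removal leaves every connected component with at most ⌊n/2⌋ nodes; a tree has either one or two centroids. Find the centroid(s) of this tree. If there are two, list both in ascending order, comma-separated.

Delete aspen: the remaining components have sizes 2, 1, 1, 1, 1, 1, 1, 1, 1. Max 2 ≤ 5, so aspen is a centroid.
No neighbour of aspen does as well, so aspen is the unique centroid.

aspen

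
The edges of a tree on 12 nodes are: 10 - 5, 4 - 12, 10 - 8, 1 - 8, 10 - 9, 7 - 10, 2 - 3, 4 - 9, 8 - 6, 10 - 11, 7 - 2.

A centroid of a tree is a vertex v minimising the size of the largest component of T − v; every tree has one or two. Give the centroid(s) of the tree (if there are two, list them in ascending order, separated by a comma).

10

Removing 10 splits the tree into components of sizes 3, 3, 3, 1, 1; the largest is 3 ≤ ⌊12/2⌋ = 6.
Every other node leaves some component of size > 6, so the centroid is unique.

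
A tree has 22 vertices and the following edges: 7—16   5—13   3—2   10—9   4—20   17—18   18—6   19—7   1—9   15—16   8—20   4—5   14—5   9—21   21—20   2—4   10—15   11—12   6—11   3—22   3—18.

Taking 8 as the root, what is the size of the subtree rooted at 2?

The subtree rooted at 2 contains: 2, 3, 22, 18, 6, 17, 11, 12 — 8 nodes.

8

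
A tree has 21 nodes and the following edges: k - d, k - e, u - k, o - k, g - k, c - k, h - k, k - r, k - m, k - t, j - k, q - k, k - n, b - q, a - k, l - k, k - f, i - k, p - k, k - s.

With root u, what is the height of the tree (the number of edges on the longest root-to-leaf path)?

The longest root-to-leaf path is u-k-q-b (3 edges).

3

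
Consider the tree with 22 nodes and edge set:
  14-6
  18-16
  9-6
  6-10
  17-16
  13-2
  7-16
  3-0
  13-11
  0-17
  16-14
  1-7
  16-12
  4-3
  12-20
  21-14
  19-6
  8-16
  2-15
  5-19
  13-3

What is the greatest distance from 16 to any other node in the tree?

Distances from 16 peak at 6, attained at 15.
16–17–0–3–13–2–15

6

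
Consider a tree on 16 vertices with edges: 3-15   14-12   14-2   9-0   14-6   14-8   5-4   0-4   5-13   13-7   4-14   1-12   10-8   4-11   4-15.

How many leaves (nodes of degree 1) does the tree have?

8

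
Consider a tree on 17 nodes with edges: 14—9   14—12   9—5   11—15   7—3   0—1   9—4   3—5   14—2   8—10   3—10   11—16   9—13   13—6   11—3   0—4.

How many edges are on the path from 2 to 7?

Walking from 2: 2 – 14 – 9 – 5 – 3 – 7. Length 5.

5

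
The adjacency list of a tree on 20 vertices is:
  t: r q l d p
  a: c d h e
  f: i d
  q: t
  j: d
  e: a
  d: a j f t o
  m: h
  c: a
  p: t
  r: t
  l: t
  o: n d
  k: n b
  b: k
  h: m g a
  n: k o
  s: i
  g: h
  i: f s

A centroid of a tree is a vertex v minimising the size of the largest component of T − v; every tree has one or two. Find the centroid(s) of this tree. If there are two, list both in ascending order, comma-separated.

d

Delete d: the remaining components have sizes 6, 5, 4, 3, 1. Max 6 ≤ 10, so d is a centroid.
Every other node leaves some component of size > 10, so the centroid is unique.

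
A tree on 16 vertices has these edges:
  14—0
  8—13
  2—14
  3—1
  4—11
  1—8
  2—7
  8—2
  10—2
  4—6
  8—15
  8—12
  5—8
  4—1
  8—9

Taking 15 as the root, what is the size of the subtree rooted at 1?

1's subtree: {1, 4, 3, 11, 6}, size 5.

5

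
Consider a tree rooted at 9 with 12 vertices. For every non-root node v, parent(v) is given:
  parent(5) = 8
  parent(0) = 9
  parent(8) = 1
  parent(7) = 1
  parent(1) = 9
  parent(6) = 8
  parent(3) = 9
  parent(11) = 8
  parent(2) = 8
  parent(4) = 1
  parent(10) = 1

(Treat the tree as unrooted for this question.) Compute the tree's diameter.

4

BFS from 5 reaches 3 last, at distance 4; BFS from 3 confirms no node is farther.
Path: 5 – 8 – 1 – 9 – 3.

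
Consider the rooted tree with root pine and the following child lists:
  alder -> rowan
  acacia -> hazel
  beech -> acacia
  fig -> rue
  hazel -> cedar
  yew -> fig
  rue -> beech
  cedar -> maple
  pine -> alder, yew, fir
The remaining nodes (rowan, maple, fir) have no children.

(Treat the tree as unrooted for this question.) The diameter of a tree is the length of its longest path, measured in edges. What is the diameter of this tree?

Starting from maple, a farthest node is rowan at distance 10.
One longest path: maple-cedar-hazel-acacia-beech-rue-fig-yew-pine-alder-rowan.
So the diameter is 10.

10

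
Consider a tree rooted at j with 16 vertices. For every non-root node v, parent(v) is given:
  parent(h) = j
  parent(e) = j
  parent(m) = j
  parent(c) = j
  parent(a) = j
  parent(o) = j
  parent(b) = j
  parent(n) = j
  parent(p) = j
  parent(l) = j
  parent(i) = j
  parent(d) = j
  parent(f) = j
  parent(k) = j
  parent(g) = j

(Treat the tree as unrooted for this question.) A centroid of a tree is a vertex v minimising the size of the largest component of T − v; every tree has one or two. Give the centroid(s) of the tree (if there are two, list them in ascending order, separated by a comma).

j

Delete j: the remaining components have sizes 1, 1, 1, 1, 1, 1, 1, 1, 1, 1, 1, 1, 1, 1, 1. Max 1 ≤ 8, so j is a centroid.
No neighbour of j does as well, so j is the unique centroid.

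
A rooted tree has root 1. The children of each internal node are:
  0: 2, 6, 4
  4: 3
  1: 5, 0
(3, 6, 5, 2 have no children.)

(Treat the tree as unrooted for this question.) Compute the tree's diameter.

Starting from 3, a farthest node is 5 at distance 4.
One longest path: 3 – 4 – 0 – 1 – 5.
So the diameter is 4.

4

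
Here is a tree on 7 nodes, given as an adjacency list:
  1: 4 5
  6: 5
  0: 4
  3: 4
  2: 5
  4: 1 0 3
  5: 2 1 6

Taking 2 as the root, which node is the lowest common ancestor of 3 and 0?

Path 3→root: 3 4 1 5 2; path 0→root: 0 4 1 5 2.
First common node: 4.

4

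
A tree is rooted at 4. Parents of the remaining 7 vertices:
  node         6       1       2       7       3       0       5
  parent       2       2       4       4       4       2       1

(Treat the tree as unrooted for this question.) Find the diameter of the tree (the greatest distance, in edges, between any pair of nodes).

Starting from 5, a farthest node is 7 at distance 4.
One longest path: 5-1-2-4-7.
So the diameter is 4.

4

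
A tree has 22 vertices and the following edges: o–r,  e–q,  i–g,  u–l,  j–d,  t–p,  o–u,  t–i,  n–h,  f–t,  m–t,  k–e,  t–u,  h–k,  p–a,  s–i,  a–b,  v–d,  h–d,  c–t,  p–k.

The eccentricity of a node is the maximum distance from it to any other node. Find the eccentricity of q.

7

A farthest node from q is r.
The path q–e–k–p–t–u–o–r has 7 edges.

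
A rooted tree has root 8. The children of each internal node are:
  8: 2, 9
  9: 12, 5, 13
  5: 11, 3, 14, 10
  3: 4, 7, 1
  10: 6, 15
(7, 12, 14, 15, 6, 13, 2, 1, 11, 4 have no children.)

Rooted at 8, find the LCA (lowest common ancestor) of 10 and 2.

8

10's ancestor chain is 10, 5, 9, 8 and 2's is 2, 8; they first meet at 8.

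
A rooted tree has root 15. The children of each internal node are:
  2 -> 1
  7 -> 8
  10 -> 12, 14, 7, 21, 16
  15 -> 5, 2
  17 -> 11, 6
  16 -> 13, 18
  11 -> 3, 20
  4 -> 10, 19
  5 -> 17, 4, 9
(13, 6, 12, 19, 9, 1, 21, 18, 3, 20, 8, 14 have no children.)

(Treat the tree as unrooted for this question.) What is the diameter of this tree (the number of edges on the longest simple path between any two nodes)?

BFS from 8 reaches 3 last, at distance 7; BFS from 3 confirms no node is farther.
Path: 8-7-10-4-5-17-11-3.

7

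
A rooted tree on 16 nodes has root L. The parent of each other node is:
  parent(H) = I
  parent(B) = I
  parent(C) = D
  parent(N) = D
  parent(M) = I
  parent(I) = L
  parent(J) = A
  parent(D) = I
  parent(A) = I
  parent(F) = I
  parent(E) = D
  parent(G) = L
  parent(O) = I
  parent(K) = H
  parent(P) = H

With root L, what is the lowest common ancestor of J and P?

I

Ancestors of J (toward the root): J, A, I, L.
Ancestors of P: P, H, I, L.
The deepest node appearing in both lists is I.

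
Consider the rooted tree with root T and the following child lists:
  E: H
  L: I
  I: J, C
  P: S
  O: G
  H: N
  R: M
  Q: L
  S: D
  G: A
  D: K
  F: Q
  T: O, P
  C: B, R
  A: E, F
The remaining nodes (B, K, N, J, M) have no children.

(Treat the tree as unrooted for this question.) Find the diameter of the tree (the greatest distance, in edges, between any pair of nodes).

14

BFS from K reaches M last, at distance 14; BFS from M confirms no node is farther.
Path: K–D–S–P–T–O–G–A–F–Q–L–I–C–R–M.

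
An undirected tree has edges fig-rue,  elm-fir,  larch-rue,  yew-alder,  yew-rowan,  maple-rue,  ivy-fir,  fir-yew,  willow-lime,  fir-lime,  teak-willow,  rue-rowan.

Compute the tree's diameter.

Starting from larch, a farthest node is teak at distance 7.
One longest path: larch–rue–rowan–yew–fir–lime–willow–teak.
So the diameter is 7.

7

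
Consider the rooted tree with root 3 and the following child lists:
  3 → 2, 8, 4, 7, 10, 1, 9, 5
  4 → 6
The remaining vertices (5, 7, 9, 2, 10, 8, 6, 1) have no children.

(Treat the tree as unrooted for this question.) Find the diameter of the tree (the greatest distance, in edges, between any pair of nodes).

3

A longest path is 6 – 4 – 3 – 8, with 3 edges.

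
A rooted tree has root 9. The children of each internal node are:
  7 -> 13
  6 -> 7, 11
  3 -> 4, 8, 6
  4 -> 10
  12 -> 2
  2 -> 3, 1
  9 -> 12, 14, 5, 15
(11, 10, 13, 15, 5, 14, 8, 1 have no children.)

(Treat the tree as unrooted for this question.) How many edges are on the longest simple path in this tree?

BFS from 13 reaches 5 last, at distance 7; BFS from 5 confirms no node is farther.
Path: 13 – 7 – 6 – 3 – 2 – 12 – 9 – 5.

7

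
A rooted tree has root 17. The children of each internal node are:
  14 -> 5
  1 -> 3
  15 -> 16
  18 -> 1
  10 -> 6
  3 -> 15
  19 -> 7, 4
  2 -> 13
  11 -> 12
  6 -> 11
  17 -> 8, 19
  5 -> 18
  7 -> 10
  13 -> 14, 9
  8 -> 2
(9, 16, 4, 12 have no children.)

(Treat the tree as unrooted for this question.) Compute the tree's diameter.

16

Starting from 16, a farthest node is 12 at distance 16.
One longest path: 16-15-3-1-18-5-14-13-2-8-17-19-7-10-6-11-12.
So the diameter is 16.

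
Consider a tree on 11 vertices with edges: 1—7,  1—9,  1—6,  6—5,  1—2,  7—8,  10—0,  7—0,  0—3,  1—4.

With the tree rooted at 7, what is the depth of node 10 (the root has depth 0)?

2

Path from 7 to 10: 7 – 0 – 10, which has 2 edges.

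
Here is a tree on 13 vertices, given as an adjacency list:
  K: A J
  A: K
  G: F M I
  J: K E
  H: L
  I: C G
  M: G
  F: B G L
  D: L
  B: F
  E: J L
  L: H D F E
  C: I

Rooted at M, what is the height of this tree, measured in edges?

A deepest node is A, reached by M – G – F – L – E – J – K – A.
That path has 7 edges, so the height is 7.

7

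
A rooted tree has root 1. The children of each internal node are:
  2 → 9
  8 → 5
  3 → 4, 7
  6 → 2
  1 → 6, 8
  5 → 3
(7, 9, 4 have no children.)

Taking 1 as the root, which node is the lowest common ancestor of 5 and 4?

Path 5→root: 5 8 1; path 4→root: 4 3 5 8 1.
First common node: 5.

5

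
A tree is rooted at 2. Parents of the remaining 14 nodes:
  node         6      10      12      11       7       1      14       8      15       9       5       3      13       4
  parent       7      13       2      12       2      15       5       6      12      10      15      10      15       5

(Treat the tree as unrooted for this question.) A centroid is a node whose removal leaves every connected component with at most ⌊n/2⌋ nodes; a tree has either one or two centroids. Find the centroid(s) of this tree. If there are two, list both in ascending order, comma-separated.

15

Removing 15 splits the tree into components of sizes 6, 4, 3, 1; the largest is 6 ≤ ⌊15/2⌋ = 7.
No neighbour of 15 does as well, so 15 is the unique centroid.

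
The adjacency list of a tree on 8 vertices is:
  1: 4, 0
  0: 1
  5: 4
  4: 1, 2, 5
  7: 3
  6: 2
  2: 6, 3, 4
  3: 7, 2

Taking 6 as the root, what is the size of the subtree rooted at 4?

4

4's subtree: {4, 1, 5, 0}, size 4.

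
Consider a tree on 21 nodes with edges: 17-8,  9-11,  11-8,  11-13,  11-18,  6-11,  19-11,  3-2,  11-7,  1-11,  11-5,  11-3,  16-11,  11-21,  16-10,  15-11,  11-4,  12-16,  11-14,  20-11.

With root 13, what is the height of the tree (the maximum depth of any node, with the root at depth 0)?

12 sits deepest: 13 – 11 – 16 – 12 — 3 edges from the root.

3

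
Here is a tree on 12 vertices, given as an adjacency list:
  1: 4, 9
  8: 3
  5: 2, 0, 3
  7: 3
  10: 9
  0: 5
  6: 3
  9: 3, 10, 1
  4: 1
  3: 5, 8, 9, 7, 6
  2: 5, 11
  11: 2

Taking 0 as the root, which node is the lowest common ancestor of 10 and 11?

Path 10→root: 10 9 3 5 0; path 11→root: 11 2 5 0.
First common node: 5.

5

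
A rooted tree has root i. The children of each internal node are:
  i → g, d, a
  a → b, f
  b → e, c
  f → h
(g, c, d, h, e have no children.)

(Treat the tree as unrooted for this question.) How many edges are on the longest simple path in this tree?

Starting from g, a farthest node is e at distance 4.
One longest path: g – i – a – b – e.
So the diameter is 4.

4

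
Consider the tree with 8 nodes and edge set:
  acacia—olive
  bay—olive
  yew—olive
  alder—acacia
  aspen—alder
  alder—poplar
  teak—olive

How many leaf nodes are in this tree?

5

Exactly 5 nodes have a single neighbour: aspen, bay, poplar, teak, yew.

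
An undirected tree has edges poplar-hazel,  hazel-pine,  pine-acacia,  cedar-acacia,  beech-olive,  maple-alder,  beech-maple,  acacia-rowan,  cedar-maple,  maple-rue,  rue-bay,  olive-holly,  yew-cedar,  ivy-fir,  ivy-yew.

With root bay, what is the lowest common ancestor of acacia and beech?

acacia's ancestor chain is acacia, cedar, maple, rue, bay and beech's is beech, maple, rue, bay; they first meet at maple.

maple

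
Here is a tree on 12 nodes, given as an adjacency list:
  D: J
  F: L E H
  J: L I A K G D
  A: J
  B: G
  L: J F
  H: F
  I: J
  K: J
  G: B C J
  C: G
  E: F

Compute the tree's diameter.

A longest path is E-F-L-J-G-B, with 5 edges.

5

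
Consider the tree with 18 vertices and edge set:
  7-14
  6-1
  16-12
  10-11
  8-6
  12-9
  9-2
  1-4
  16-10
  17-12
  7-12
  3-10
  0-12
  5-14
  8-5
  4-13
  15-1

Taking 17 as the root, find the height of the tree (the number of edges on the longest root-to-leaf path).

9

A deepest node is 13, reached by 17 – 12 – 7 – 14 – 5 – 8 – 6 – 1 – 4 – 13.
That path has 9 edges, so the height is 9.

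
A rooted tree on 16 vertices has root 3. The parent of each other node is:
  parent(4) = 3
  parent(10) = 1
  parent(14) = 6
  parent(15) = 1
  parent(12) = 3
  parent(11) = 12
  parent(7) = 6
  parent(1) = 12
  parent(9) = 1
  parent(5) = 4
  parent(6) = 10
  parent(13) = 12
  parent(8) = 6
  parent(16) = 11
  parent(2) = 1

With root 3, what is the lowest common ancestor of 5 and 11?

3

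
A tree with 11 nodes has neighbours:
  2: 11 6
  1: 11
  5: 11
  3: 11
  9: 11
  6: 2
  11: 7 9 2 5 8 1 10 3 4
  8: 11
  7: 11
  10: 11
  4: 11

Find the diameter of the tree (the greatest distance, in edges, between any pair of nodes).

3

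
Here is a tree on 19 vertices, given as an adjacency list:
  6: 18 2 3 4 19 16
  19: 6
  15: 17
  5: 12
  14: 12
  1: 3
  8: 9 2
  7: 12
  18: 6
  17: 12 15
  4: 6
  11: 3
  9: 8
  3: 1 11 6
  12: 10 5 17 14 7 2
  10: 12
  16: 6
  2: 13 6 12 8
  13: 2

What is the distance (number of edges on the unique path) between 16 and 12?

The path is 16–6–2–12, which has 3 edges.

3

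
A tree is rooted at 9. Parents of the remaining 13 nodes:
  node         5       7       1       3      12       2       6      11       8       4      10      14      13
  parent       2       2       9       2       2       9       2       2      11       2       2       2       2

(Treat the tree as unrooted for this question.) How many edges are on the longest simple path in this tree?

Starting from 8, a farthest node is 1 at distance 4.
One longest path: 8-11-2-9-1.
So the diameter is 4.

4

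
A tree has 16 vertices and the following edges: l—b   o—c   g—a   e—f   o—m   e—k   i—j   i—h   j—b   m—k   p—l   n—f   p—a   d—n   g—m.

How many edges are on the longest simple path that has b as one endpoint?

Distances from b peak at 10, attained at d.
b-l-p-a-g-m-k-e-f-n-d

10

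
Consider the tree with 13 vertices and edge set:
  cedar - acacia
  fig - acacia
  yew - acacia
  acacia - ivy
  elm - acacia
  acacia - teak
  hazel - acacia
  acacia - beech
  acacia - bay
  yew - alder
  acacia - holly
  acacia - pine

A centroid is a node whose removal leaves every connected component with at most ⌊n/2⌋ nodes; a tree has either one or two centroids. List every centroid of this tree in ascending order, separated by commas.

If acacia is removed the pieces have sizes 2, 1, 1, 1, 1, 1, 1, 1, 1, 1, 1, all ≤ ⌊13/2⌋ = 6.
No neighbour of acacia does as well, so acacia is the unique centroid.

acacia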